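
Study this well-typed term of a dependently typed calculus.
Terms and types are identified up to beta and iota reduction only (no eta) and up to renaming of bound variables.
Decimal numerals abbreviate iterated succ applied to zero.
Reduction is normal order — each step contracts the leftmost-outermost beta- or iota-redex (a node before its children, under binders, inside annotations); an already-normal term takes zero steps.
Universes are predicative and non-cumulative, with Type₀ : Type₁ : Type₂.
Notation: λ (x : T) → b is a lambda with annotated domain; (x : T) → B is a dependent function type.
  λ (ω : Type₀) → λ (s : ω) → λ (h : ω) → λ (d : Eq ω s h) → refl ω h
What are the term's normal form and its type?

normal form:
  λ (ω : Type₀) → λ (s : ω) → λ (h : ω) → λ (d : Eq ω s h) → refl ω h
type:
  (ω : Type₀) → (s : ω) → (h : ω) → (d : Eq ω s h) → Eq ω h h
observation: no redex remains anywhere in the term; it is its own normal form.


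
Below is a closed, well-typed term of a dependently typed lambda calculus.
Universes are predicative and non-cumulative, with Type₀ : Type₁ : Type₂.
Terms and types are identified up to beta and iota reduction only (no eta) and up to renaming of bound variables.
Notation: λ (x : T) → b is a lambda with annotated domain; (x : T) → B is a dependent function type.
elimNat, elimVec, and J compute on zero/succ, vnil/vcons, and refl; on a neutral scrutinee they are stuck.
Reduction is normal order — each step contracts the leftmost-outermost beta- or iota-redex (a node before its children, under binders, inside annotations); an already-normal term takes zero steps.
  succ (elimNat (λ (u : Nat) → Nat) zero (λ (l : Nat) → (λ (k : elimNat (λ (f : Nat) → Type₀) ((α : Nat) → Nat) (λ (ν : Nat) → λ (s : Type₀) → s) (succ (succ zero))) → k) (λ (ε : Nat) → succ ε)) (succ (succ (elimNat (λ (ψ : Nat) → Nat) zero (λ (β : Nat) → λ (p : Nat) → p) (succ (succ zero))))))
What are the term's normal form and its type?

normal form:
  succ (succ (succ zero))
type:
  Nat
observation: contracting an elimNat iota-redex first, the term normalizes in 17 steps.


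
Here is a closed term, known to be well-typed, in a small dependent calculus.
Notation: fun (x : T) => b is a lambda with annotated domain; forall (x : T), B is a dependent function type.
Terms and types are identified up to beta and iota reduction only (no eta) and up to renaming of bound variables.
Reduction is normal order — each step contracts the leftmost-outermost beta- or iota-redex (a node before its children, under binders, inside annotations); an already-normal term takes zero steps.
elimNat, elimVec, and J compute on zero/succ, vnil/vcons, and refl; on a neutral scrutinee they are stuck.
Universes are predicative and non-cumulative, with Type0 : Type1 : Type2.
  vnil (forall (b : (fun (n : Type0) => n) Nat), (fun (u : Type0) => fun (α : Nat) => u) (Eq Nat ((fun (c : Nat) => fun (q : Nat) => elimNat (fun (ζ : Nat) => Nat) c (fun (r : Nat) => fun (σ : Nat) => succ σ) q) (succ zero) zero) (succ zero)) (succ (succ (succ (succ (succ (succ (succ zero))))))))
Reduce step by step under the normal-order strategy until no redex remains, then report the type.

normal-order reduction:
  vnil (forall (b : (fun (n : Type0) => n) Nat), (fun (u : Type0) => fun (α : Nat) => u) (Eq Nat ((fun (c : Nat) => fun (q : Nat) => elimNat (fun (ζ : Nat) => Nat) c (fun (r : Nat) => fun (σ : Nat) => succ σ) q) (succ zero) zero) (succ zero)) (succ (succ (succ (succ (succ (succ (succ zero))))))))
  ~> vnil (forall (b : Nat), (fun (n : Type0) => fun (u : Nat) => n) (Eq Nat ((fun (α : Nat) => fun (c : Nat) => elimNat (fun (q : Nat) => Nat) α (fun (ζ : Nat) => fun (r : Nat) => succ r) c) (succ zero) zero) (succ zero)) (succ (succ (succ (succ (succ (succ (succ zero))))))))
  ~> vnil (forall (b : Nat), (fun (n : Nat) => Eq Nat ((fun (u : Nat) => fun (α : Nat) => elimNat (fun (c : Nat) => Nat) u (fun (q : Nat) => fun (ζ : Nat) => succ ζ) α) (succ zero) zero) (succ zero)) (succ (succ (succ (succ (succ (succ (succ zero))))))))
  ~> vnil (forall (b : Nat), Eq Nat ((fun (n : Nat) => fun (u : Nat) => elimNat (fun (α : Nat) => Nat) n (fun (c : Nat) => fun (q : Nat) => succ q) u) (succ zero) zero) (succ zero))
  ~> vnil (forall (b : Nat), Eq Nat ((fun (n : Nat) => elimNat (fun (u : Nat) => Nat) (succ zero) (fun (α : Nat) => fun (c : Nat) => succ c) n) zero) (succ zero))
  ~> vnil (forall (b : Nat), Eq Nat (elimNat (fun (n : Nat) => Nat) (succ zero) (fun (u : Nat) => fun (α : Nat) => succ α) zero) (succ zero))
  ~> vnil (forall (b : Nat), Eq Nat (succ zero) (succ zero))
inferred type:
  Vec (forall (b : Nat), Eq Nat (succ zero) (succ zero)) zero


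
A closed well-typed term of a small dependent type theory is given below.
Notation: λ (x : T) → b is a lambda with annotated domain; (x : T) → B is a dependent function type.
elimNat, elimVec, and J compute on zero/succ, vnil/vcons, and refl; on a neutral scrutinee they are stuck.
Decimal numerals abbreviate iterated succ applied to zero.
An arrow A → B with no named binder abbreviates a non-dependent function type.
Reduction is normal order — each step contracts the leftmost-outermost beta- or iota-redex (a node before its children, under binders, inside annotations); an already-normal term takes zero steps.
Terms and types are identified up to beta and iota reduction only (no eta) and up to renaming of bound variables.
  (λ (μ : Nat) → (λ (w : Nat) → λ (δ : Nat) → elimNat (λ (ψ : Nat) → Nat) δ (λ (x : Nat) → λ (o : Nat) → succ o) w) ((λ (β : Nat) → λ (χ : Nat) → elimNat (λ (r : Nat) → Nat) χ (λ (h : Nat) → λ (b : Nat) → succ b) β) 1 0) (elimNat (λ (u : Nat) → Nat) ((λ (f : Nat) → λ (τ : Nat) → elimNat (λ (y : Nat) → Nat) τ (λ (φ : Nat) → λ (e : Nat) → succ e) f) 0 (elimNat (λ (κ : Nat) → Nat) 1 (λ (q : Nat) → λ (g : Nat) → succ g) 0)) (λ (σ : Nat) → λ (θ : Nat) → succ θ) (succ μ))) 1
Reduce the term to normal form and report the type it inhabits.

resulting normal form:
  4
the term's type:
  Nat
observation: the term reaches its normal form after 24 normal-order steps.


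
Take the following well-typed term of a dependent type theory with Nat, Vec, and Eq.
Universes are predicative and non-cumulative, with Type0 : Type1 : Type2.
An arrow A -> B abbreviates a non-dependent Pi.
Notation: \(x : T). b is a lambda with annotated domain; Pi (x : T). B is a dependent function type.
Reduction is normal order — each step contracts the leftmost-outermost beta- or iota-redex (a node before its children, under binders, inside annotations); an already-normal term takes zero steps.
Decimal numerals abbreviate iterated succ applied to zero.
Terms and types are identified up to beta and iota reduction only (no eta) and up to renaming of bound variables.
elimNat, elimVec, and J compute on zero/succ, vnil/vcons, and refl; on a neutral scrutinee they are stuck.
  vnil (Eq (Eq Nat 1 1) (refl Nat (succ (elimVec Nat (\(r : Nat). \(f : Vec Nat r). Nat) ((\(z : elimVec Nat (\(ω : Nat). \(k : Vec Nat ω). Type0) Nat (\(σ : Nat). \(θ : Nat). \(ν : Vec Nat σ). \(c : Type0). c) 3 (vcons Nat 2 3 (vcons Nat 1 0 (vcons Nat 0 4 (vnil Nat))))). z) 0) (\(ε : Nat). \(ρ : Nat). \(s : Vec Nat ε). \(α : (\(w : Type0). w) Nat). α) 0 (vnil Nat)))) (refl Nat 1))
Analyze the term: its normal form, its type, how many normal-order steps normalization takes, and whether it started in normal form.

resulting normal form:
  vnil (Eq (Eq Nat 1 1) (refl Nat 1) (refl Nat 1))
the term's type:
  Vec (Eq (Eq Nat 1 1) (refl Nat 1) (refl Nat 1)) 0
reduction steps (normal order): 2
started in normal form: no
first contracted redex: an elimVec iota-redex


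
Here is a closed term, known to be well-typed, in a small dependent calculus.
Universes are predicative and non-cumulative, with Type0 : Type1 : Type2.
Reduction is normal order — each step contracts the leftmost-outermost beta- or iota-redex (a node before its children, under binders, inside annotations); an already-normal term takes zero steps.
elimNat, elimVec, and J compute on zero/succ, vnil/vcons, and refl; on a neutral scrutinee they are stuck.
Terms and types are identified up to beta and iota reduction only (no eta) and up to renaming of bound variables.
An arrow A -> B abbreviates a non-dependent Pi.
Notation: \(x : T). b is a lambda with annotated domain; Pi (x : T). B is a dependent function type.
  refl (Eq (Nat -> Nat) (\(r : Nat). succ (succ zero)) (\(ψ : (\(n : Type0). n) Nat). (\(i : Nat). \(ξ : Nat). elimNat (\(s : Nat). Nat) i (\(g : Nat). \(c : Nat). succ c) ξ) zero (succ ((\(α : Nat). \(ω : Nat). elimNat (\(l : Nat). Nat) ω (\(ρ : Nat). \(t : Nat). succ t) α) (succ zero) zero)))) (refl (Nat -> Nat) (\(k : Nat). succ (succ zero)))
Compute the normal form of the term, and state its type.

normal form:
  refl (Eq (Nat -> Nat) (\(r : Nat). succ (succ zero)) (\(ψ : Nat). succ (succ zero))) (refl (Nat -> Nat) (\(n : Nat). succ (succ zero)))
type:
  Eq (Eq (Nat -> Nat) (\(r : Nat). succ (succ zero)) (\(ψ : Nat). succ (succ zero))) (refl (Nat -> Nat) (\(n : Nat). succ (succ zero))) (refl (Nat -> Nat) (\(i : Nat). succ (succ zero)))


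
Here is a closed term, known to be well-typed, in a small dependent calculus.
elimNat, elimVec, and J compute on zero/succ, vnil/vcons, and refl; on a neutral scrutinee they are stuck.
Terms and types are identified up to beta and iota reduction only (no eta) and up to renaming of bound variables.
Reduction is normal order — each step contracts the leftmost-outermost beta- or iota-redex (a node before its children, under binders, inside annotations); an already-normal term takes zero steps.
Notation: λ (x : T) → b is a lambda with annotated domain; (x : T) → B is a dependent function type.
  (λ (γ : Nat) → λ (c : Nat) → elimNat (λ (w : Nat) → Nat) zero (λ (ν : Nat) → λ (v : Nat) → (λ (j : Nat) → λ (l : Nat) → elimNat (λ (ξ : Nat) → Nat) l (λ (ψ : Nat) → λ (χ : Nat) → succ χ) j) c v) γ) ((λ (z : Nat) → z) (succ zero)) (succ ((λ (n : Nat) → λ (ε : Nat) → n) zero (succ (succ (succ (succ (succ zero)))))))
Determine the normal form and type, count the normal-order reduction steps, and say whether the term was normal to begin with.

reduced normal form:
  succ zero
the term's type:
  Nat
steps to reach normal form (normal order): 15
already normal: no
first contracted redex: a beta-redex


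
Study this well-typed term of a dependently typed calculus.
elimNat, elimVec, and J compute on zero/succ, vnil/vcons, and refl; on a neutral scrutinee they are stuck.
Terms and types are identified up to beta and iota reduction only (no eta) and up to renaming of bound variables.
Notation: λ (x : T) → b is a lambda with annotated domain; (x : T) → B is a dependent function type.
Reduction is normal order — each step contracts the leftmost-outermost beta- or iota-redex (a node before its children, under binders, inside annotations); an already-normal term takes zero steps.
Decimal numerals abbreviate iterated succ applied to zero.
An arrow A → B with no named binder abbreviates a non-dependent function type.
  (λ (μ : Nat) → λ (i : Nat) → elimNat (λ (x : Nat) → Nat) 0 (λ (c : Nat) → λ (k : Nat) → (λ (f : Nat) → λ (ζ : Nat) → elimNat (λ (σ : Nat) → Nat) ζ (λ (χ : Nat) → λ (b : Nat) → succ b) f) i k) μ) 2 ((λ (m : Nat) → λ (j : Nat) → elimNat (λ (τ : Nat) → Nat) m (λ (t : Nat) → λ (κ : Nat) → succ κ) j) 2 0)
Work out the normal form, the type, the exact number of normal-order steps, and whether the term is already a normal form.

normal form:
  4
the term's type:
  Nat
reduction steps (normal order): 33
term was already normal: no
first redex: a beta-redex


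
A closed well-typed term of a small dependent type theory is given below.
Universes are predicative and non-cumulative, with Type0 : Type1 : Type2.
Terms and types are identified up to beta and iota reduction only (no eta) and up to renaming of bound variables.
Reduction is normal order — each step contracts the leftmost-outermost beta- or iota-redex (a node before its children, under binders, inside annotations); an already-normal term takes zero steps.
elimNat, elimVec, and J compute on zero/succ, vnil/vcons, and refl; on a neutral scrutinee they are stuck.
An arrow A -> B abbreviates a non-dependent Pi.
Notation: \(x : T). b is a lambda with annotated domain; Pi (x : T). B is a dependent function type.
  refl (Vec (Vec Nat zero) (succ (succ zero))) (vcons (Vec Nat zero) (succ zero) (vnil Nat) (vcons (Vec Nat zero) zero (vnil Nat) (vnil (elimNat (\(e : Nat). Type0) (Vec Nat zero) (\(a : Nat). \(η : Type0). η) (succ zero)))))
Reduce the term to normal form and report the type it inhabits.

reduced normal form:
  refl (Vec (Vec Nat zero) (succ (succ zero))) (vcons (Vec Nat zero) (succ zero) (vnil Nat) (vcons (Vec Nat zero) zero (vnil Nat) (vnil (Vec Nat zero))))
type:
  Eq (Vec (Vec Nat zero) (succ (succ zero))) (vcons (Vec Nat zero) (succ zero) (vnil Nat) (vcons (Vec Nat zero) zero (vnil Nat) (vnil (Vec Nat zero)))) (vcons (Vec Nat zero) (succ zero) (vnil Nat) (vcons (Vec Nat zero) zero (vnil Nat) (vnil (Vec Nat zero))))


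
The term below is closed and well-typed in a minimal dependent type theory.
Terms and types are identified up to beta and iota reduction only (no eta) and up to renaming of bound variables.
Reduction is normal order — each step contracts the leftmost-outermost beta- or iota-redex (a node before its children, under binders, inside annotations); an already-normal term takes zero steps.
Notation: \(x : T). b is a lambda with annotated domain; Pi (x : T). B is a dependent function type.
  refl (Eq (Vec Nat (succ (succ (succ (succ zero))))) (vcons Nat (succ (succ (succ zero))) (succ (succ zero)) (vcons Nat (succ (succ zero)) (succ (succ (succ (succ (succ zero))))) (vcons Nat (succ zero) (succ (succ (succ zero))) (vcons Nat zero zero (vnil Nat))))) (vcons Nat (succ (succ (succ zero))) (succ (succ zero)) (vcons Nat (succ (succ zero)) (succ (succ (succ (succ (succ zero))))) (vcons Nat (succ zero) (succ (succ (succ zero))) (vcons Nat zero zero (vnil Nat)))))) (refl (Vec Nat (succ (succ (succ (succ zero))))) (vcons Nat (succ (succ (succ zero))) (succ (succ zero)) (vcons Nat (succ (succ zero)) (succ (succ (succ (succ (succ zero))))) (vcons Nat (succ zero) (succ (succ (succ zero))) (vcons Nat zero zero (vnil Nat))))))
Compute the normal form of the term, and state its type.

reduced normal form:
  refl (Eq (Vec Nat (succ (succ (succ (succ zero))))) (vcons Nat (succ (succ (succ zero))) (succ (succ zero)) (vcons Nat (succ (succ zero)) (succ (succ (succ (succ (succ zero))))) (vcons Nat (succ zero) (succ (succ (succ zero))) (vcons Nat zero zero (vnil Nat))))) (vcons Nat (succ (succ (succ zero))) (succ (succ zero)) (vcons Nat (succ (succ zero)) (succ (succ (succ (succ (succ zero))))) (vcons Nat (succ zero) (succ (succ (succ zero))) (vcons Nat zero zero (vnil Nat)))))) (refl (Vec Nat (succ (succ (succ (succ zero))))) (vcons Nat (succ (succ (succ zero))) (succ (succ zero)) (vcons Nat (succ (succ zero)) (succ (succ (succ (succ (succ zero))))) (vcons Nat (succ zero) (succ (succ (succ zero))) (vcons Nat zero zero (vnil Nat))))))
inferred type:
  Eq (Eq (Vec Nat (succ (succ (succ (succ zero))))) (vcons Nat (succ (succ (succ zero))) (succ (succ zero)) (vcons Nat (succ (succ zero)) (succ (succ (succ (succ (succ zero))))) (vcons Nat (succ zero) (succ (succ (succ zero))) (vcons Nat zero zero (vnil Nat))))) (vcons Nat (succ (succ (succ zero))) (succ (succ zero)) (vcons Nat (succ (succ zero)) (succ (succ (succ (succ (succ zero))))) (vcons Nat (succ zero) (succ (succ (succ zero))) (vcons Nat zero zero (vnil Nat)))))) (refl (Vec Nat (succ (succ (succ (succ zero))))) (vcons Nat (succ (succ (succ zero))) (succ (succ zero)) (vcons Nat (succ (succ zero)) (succ (succ (succ (succ (succ zero))))) (vcons Nat (succ zero) (succ (succ (succ zero))) (vcons Nat zero zero (vnil Nat)))))) (refl (Vec Nat (succ (succ (succ (succ zero))))) (vcons Nat (succ (succ (succ zero))) (succ (succ zero)) (vcons Nat (succ (succ zero)) (succ (succ (succ (succ (succ zero))))) (vcons Nat (succ zero) (succ (succ (succ zero))) (vcons Nat zero zero (vnil Nat))))))
observation: the term is already in normal form.


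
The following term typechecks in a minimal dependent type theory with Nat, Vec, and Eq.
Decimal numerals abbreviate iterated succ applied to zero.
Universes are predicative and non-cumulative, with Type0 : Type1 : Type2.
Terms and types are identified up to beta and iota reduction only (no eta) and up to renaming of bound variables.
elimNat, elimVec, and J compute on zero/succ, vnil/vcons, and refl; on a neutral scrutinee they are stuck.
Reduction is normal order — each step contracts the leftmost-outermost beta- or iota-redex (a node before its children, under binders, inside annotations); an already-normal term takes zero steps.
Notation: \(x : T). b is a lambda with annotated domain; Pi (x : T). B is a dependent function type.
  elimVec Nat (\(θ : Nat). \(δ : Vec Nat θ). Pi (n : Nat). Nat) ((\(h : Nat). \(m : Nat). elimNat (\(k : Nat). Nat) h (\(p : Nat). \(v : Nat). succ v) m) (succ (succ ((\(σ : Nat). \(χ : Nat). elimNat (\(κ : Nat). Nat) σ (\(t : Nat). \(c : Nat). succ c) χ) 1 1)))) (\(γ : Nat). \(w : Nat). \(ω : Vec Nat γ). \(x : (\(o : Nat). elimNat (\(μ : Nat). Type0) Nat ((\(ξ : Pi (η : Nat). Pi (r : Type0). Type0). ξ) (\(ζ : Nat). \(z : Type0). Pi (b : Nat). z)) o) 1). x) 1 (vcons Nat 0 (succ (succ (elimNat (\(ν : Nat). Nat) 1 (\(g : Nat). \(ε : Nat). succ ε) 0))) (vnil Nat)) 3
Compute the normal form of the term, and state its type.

resulting normal form:
  7
type:
  Nat
observation: contracting an elimVec iota-redex first, the term normalizes in 24 steps.


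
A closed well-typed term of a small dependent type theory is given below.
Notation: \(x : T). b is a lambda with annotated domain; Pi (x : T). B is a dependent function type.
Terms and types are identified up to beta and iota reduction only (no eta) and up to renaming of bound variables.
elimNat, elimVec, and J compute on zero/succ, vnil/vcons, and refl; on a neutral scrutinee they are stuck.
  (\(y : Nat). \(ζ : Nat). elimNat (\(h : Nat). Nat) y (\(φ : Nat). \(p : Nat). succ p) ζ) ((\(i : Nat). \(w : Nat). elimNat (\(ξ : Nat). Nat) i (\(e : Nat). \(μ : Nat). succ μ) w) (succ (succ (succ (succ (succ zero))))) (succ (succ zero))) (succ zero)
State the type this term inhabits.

inferred type:
  Nat


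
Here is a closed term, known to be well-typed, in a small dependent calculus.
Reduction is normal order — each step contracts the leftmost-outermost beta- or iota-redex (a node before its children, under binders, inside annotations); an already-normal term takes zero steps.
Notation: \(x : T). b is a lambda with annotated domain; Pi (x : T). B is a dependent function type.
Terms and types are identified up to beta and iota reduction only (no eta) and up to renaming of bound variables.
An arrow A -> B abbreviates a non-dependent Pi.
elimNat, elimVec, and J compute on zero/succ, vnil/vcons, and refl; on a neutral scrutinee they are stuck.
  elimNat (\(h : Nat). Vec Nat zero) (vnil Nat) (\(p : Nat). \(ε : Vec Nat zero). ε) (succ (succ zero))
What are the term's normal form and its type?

resulting normal form:
  vnil Nat
the term's type:
  Vec Nat zero
observation: normalization takes exactly 7 steps under the normal-order strategy.


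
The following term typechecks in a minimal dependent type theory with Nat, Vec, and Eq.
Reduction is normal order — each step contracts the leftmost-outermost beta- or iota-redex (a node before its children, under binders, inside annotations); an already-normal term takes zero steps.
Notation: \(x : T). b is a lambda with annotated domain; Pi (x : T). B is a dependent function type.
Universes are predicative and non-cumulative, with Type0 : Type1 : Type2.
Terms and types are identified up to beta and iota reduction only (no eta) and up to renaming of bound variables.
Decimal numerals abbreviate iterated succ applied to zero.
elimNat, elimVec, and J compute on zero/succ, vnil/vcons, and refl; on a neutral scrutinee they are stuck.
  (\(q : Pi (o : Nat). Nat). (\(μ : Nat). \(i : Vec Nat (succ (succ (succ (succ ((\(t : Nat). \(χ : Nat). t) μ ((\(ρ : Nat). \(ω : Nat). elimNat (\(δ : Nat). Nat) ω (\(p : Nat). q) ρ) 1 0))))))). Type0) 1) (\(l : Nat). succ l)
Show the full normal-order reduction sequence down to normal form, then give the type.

normal-order reduction sequence:
  (\(q : Pi (o : Nat). Nat). (\(μ : Nat). \(i : Vec Nat (succ (succ (succ (succ ((\(t : Nat). \(χ : Nat). t) μ ((\(ρ : Nat). \(ω : Nat). elimNat (\(δ : Nat). Nat) ω (\(p : Nat). q) ρ) 1 0))))))). Type0) 1) (\(l : Nat). succ l)
  ~> (\(q : Nat). \(o : Vec Nat (succ (succ (succ (succ ((\(μ : Nat). \(i : Nat). μ) q ((\(t : Nat). \(χ : Nat). elimNat (\(ρ : Nat). Nat) χ (\(ω : Nat). \(δ : Nat). succ δ) t) 1 0))))))). Type0) 1
  ~> \(q : Vec Nat (succ (succ (succ (succ ((\(o : Nat). \(μ : Nat). o) 1 ((\(i : Nat). \(t : Nat). elimNat (\(χ : Nat). Nat) t (\(ρ : Nat). \(ω : Nat). succ ω) i) 1 0))))))). Type0
  ~> \(q : Vec Nat (succ (succ (succ (succ ((\(o : Nat). 1) ((\(μ : Nat). \(i : Nat). elimNat (\(t : Nat). Nat) i (\(χ : Nat). \(ρ : Nat). succ ρ) μ) 1 0))))))). Type0
  ~> \(q : Vec Nat 5). Type0
inferred type:
  Pi (q : Vec Nat 5). Type1


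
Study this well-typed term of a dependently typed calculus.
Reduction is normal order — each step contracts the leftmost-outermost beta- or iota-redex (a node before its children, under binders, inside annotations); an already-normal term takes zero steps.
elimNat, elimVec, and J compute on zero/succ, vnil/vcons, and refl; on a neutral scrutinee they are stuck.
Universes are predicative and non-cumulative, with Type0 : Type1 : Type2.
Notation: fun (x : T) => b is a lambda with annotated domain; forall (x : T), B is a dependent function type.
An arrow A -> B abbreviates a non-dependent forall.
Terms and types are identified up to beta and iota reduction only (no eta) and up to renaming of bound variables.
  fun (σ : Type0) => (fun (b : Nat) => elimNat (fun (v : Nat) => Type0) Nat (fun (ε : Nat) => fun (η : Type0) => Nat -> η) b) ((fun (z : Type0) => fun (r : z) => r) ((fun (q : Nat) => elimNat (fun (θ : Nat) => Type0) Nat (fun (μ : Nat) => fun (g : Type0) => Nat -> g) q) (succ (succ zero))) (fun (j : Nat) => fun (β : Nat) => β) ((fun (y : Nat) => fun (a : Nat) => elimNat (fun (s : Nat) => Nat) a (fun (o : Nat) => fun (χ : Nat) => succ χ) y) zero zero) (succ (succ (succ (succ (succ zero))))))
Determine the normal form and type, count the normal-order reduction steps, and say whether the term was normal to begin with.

resulting normal form:
  fun (σ : Type0) => Nat -> Nat -> Nat -> Nat -> Nat -> Nat
type:
  Type0 -> Type0
reduction steps (normal order): 21
started in normal form: no
first redex: a beta-redex


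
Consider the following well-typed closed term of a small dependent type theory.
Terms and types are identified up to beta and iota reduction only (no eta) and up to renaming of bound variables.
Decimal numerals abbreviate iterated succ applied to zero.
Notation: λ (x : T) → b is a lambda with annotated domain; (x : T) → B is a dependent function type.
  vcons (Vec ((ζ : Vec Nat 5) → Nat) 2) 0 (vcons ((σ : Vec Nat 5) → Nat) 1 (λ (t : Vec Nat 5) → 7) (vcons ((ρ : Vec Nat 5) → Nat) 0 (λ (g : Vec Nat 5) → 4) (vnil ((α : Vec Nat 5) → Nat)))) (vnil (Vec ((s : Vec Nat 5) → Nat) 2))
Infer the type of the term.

inferred type:
  Vec (Vec ((ζ : Vec Nat 5) → Nat) 2) 1


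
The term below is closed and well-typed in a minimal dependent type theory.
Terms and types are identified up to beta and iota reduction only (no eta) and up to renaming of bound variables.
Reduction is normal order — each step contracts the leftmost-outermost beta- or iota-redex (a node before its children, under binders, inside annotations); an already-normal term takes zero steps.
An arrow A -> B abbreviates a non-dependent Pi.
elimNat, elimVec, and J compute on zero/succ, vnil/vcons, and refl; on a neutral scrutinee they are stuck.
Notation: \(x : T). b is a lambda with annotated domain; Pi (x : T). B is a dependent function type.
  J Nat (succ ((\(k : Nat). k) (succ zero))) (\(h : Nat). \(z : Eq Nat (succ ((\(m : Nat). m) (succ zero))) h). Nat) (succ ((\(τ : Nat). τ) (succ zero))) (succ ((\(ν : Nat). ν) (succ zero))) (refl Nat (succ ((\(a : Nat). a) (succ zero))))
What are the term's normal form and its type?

normal form:
  succ (succ zero)
inferred type:
  Nat
observation: 2 normal-order steps separate the term from its normal form.


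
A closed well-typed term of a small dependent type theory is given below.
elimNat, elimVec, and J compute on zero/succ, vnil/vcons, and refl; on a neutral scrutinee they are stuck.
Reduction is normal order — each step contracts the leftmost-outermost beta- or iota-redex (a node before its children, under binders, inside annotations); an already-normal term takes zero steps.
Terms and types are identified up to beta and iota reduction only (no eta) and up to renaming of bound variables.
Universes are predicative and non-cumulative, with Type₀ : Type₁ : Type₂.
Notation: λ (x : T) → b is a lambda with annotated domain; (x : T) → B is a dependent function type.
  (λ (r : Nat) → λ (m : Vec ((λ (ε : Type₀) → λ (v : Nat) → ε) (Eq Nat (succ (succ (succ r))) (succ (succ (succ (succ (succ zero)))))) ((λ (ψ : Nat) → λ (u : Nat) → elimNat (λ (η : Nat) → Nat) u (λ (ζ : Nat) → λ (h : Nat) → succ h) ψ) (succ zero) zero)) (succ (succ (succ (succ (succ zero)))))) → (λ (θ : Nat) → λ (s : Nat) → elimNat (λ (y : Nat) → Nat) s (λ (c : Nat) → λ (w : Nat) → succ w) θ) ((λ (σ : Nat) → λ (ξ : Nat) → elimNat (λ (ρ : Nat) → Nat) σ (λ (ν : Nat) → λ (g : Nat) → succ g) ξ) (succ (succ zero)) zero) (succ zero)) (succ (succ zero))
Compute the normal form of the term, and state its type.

reduced normal form:
  λ (r : Vec (Eq Nat (succ (succ (succ (succ (succ zero))))) (succ (succ (succ (succ (succ zero)))))) (succ (succ (succ (succ (succ zero)))))) → succ (succ (succ zero))
type:
  (r : Vec (Eq Nat (succ (succ (succ (succ (succ zero))))) (succ (succ (succ (succ (succ zero)))))) (succ (succ (succ (succ (succ zero)))))) → Nat


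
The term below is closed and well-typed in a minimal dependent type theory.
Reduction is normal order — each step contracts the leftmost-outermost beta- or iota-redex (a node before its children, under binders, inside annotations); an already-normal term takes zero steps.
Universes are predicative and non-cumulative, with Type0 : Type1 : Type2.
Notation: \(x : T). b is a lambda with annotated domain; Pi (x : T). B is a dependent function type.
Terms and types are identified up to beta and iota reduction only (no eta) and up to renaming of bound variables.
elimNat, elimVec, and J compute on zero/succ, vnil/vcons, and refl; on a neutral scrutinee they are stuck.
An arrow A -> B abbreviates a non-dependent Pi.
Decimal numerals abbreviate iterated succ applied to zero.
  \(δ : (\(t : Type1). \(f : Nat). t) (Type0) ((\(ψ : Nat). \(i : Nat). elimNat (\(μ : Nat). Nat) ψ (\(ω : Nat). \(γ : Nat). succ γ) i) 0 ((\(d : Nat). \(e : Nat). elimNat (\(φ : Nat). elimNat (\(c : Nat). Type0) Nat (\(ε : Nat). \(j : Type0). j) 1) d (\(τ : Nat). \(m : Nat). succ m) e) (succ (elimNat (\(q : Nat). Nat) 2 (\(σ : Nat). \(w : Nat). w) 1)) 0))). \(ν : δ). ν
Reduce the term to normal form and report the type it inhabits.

reduced normal form:
  \(δ : Type0). \(t : δ). t
type:
  Pi (δ : Type0). δ -> δ
observation: contracting a beta-redex first, the term normalizes in 2 steps.


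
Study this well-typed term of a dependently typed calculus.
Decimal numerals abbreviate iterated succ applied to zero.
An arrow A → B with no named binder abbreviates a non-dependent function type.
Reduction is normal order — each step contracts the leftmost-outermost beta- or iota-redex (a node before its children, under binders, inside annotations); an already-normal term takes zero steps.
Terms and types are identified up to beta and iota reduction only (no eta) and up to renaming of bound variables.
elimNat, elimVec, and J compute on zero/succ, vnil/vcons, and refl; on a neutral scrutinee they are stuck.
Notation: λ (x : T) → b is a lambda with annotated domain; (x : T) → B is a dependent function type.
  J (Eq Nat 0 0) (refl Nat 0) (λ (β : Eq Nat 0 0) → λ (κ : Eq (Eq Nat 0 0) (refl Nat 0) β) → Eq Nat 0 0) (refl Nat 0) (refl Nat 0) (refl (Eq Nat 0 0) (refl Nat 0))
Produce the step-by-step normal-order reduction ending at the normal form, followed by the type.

reduction (normal order):
  J (Eq Nat 0 0) (refl Nat 0) (λ (β : Eq Nat 0 0) → λ (κ : Eq (Eq Nat 0 0) (refl Nat 0) β) → Eq Nat 0 0) (refl Nat 0) (refl Nat 0) (refl (Eq Nat 0 0) (refl Nat 0))
  ~> refl Nat 0
the term's type:
  Eq Nat 0 0


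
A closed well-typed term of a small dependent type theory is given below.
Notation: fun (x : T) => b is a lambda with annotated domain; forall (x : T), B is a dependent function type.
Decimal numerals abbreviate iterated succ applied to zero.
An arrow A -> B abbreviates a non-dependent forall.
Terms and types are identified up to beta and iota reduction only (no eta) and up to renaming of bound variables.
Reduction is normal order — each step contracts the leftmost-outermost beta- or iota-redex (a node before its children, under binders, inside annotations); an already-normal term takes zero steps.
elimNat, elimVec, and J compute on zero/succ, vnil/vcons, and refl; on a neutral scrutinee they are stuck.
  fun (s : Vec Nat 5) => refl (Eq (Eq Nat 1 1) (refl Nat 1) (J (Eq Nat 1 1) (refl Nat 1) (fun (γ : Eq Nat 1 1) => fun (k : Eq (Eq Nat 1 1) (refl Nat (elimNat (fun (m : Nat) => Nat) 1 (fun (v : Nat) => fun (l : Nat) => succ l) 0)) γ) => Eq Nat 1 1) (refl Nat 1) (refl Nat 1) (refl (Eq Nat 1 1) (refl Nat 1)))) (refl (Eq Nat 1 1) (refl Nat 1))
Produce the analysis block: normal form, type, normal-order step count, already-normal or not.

reduced normal form:
  fun (s : Vec Nat 5) => refl (Eq (Eq Nat 1 1) (refl Nat 1) (refl Nat 1)) (refl (Eq Nat 1 1) (refl Nat 1))
type:
  Vec Nat 5 -> Eq (Eq (Eq Nat 1 1) (refl Nat 1) (refl Nat 1)) (refl (Eq Nat 1 1) (refl Nat 1)) (refl (Eq Nat 1 1) (refl Nat 1))
steps to reach normal form (normal order): 1
already normal: no
first contracted redex: a J iota-redex


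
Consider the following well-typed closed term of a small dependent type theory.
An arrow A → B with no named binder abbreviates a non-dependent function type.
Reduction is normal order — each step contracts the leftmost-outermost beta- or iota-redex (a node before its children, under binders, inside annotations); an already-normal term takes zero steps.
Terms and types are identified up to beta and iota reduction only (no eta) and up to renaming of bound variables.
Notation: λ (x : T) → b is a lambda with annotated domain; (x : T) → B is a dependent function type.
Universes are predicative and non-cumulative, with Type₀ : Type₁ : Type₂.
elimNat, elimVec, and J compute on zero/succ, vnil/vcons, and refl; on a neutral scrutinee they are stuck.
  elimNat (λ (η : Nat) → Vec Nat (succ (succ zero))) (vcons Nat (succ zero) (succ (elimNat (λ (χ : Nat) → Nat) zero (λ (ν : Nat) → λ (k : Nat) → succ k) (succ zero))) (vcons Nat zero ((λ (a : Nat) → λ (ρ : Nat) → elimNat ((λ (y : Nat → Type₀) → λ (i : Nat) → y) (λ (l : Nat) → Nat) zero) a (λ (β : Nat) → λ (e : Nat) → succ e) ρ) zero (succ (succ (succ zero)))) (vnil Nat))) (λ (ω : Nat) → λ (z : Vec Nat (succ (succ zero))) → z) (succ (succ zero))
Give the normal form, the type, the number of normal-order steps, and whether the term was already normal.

normal form:
  vcons Nat (succ zero) (succ (succ zero)) (vcons Nat zero (succ (succ (succ zero))) (vnil Nat))
the term's type:
  Vec Nat (succ (succ zero))
normal-order step count: 23
already normal: no
first contracted redex: an elimNat iota-redex


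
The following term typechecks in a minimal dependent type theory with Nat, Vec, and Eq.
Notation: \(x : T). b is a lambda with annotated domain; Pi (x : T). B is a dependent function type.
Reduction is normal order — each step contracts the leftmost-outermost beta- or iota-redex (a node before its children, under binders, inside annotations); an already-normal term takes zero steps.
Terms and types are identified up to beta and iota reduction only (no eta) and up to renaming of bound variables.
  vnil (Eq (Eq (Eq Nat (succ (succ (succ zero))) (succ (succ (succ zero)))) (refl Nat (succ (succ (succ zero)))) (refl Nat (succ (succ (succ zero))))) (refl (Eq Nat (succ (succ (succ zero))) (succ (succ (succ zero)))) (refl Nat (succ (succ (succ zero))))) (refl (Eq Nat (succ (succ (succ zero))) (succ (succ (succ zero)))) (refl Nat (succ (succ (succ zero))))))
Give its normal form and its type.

resulting normal form:
  vnil (Eq (Eq (Eq Nat (succ (succ (succ zero))) (succ (succ (succ zero)))) (refl Nat (succ (succ (succ zero)))) (refl Nat (succ (succ (succ zero))))) (refl (Eq Nat (succ (succ (succ zero))) (succ (succ (succ zero)))) (refl Nat (succ (succ (succ zero))))) (refl (Eq Nat (succ (succ (succ zero))) (succ (succ (succ zero)))) (refl Nat (succ (succ (succ zero))))))
type:
  Vec (Eq (Eq (Eq Nat (succ (succ (succ zero))) (succ (succ (succ zero)))) (refl Nat (succ (succ (succ zero)))) (refl Nat (succ (succ (succ zero))))) (refl (Eq Nat (succ (succ (succ zero))) (succ (succ (succ zero)))) (refl Nat (succ (succ (succ zero))))) (refl (Eq Nat (succ (succ (succ zero))) (succ (succ (succ zero)))) (refl Nat (succ (succ (succ zero)))))) zero


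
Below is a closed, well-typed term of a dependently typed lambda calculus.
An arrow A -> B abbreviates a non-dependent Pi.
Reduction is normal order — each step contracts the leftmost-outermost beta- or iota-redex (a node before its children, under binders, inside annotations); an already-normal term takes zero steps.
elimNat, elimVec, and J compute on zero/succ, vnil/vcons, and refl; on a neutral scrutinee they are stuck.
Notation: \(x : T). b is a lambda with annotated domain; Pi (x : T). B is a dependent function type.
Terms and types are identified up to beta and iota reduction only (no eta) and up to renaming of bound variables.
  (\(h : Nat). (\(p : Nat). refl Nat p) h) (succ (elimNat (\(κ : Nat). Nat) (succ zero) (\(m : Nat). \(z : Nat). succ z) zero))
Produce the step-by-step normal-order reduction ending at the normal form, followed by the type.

normal-order reduction sequence:
  (\(h : Nat). (\(p : Nat). refl Nat p) h) (succ (elimNat (\(κ : Nat). Nat) (succ zero) (\(m : Nat). \(z : Nat). succ z) zero))
  ~> (\(h : Nat). refl Nat h) (succ (elimNat (\(p : Nat). Nat) (succ zero) (\(κ : Nat). \(m : Nat). succ m) zero))
  ~> refl Nat (succ (elimNat (\(h : Nat). Nat) (succ zero) (\(p : Nat). \(κ : Nat). succ κ) zero))
  ~> refl Nat (succ (succ zero))
inferred type:
  Eq Nat (succ (succ zero)) (succ (succ zero))


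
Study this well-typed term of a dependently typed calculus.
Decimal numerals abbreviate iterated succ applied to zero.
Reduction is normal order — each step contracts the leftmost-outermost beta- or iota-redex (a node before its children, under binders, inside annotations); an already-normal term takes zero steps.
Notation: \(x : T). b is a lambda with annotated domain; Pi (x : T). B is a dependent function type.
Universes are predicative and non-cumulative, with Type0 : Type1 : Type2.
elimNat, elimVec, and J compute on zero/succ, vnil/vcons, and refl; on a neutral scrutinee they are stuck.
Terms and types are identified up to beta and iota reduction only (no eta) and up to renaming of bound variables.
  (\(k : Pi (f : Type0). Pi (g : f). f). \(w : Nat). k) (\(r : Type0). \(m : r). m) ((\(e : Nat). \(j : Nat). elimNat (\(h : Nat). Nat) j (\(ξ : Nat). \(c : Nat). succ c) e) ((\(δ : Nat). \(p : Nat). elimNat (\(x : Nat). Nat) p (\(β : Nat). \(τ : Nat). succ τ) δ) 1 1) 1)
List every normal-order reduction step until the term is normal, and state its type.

normal-order reduction sequence:
  (\(k : Pi (f : Type0). Pi (g : f). f). \(w : Nat). k) (\(r : Type0). \(m : r). m) ((\(e : Nat). \(j : Nat). elimNat (\(h : Nat). Nat) j (\(ξ : Nat). \(c : Nat). succ c) e) ((\(δ : Nat). \(p : Nat). elimNat (\(x : Nat). Nat) p (\(β : Nat). \(τ : Nat). succ τ) δ) 1 1) 1)
  ~> (\(k : Nat). \(f : Type0). \(g : f). g) ((\(w : Nat). \(r : Nat). elimNat (\(m : Nat). Nat) r (\(e : Nat). \(j : Nat). succ j) w) ((\(h : Nat). \(ξ : Nat). elimNat (\(c : Nat). Nat) ξ (\(δ : Nat). \(p : Nat). succ p) h) 1 1) 1)
  ~> \(k : Type0). \(f : k). f
inferred type:
  Pi (k : Type0). Pi (f : k). k


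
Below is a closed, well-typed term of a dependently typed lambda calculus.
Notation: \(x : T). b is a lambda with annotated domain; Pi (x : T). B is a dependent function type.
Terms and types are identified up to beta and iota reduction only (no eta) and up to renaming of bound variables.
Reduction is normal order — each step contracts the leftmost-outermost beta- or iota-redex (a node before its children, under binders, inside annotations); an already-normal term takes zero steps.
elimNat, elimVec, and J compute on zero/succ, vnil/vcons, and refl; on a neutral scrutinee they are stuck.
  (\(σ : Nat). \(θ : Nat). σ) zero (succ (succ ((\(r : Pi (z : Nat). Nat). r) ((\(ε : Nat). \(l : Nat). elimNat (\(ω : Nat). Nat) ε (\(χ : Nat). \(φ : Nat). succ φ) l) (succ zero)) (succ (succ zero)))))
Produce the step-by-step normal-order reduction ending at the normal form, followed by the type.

normal-order reduction sequence:
  (\(σ : Nat). \(θ : Nat). σ) zero (succ (succ ((\(r : Pi (z : Nat). Nat). r) ((\(ε : Nat). \(l : Nat). elimNat (\(ω : Nat). Nat) ε (\(χ : Nat). \(φ : Nat). succ φ) l) (succ zero)) (succ (succ zero)))))
  ~> (\(σ : Nat). zero) (succ (succ ((\(θ : Pi (r : Nat). Nat). θ) ((\(z : Nat). \(ε : Nat). elimNat (\(l : Nat). Nat) z (\(ω : Nat). \(χ : Nat). succ χ) ε) (succ zero)) (succ (succ zero)))))
  ~> zero
inferred type:
  Nat


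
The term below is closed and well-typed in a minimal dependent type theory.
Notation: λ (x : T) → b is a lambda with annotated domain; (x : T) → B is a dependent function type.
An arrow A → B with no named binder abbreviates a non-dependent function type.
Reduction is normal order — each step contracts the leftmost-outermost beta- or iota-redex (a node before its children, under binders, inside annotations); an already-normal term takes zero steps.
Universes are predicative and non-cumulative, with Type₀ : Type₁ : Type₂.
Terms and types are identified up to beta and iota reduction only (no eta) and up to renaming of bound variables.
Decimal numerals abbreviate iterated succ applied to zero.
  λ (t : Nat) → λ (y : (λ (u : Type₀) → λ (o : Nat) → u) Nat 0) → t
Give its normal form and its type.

reduced normal form:
  λ (t : Nat) → λ (y : Nat) → t
inferred type:
  Nat → Nat → Nat
observation: 2 normal-order steps normalize the term, beginning with a beta-redex.


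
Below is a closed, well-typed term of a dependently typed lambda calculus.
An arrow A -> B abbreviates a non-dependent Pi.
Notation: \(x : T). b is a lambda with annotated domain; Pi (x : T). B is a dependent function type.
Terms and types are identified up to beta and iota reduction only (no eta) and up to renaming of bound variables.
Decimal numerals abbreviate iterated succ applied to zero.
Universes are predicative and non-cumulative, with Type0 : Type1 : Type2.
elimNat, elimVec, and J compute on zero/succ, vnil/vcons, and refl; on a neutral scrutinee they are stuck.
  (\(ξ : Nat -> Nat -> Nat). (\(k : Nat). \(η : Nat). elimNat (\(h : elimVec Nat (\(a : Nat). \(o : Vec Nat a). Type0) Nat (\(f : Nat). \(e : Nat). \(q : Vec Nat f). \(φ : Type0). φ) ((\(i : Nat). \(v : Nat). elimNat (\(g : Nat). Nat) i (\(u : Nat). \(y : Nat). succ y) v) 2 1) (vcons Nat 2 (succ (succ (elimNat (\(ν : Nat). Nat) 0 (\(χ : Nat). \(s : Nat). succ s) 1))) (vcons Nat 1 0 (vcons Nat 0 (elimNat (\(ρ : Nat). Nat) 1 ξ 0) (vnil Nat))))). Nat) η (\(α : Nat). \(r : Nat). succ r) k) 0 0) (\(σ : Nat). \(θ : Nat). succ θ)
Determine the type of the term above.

the term's type:
  Nat
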